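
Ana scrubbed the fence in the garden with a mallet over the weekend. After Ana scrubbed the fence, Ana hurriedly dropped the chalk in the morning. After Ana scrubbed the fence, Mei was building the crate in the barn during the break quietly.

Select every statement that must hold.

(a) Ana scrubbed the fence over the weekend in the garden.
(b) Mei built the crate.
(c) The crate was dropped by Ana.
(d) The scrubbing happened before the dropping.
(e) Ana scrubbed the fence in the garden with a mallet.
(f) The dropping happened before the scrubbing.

(a), (d), (e)

(a) Entailed — this follows by dropping conjuncts from the scrubbing event's description.
(b) Not entailed — 'was building' is progressive on an accomplishment; it does not entail the completed 'built'.
(c) Not entailed — Ana dropped the chalk, not the crate; the crate belongs to the building event.
(d) Entailed — the narrative places the scrubbing before the dropping.
(e) Entailed — every conjunct here is already in the original scrubbing event.
(f) Not entailed — the narrative places the scrubbing before the dropping, not after.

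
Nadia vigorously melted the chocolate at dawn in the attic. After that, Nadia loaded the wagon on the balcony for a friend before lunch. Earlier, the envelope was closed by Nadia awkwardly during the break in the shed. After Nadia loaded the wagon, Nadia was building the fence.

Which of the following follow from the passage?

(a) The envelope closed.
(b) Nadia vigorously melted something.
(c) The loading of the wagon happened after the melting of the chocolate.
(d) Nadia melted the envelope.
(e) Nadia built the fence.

(a), (b), (c)

(a) Entailed — 'Nadia closed the envelope' is causative; it entails the inchoative 'the envelope closed'.
(b) Entailed — dropping 'at dawn', 'in the attic' and generalizing the patient leaves a sub-description the original still satisfies.
(c) Entailed — the narrative places the melting before the loading.
(d) Not entailed — Nadia melted the chocolate, not the envelope; the envelope belongs to the closing event.
(e) Not entailed — 'was building' is progressive on an accomplishment; it does not entail the completed 'built'.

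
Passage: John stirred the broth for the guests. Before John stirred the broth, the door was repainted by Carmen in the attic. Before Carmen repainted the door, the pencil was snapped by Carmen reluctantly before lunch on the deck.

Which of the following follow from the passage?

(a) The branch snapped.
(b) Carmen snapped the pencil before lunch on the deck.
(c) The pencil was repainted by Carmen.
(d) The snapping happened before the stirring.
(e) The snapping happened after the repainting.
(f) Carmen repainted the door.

(a) Not entailed — the pencil is what snapped, not the branch.
(b) Entailed — this follows by dropping conjuncts from the snapping event's description.
(c) Not entailed — Carmen repainted the door, not the pencil; the pencil belongs to the snapping event.
(d) Entailed — the narrative places the snapping before the stirring.
(e) Not entailed — the narrative places the snapping before the repainting, not after.
(f) Entailed — dropping 'in the attic' leaves a sub-description the original still satisfies.

(b), (d), (f)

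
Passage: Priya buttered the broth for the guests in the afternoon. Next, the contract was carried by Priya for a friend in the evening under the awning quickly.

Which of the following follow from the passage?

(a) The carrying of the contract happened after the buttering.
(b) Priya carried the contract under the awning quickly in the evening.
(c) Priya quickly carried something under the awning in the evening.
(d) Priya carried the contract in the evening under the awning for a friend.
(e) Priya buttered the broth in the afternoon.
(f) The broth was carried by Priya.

(a) Entailed — the narrative places the buttering before the carrying.
(b) Entailed — this follows by dropping conjuncts from the carrying event's description.
(c) Entailed — dropping 'for a friend' and generalizing the patient leaves a sub-description the original still satisfies.
(d) Entailed — this follows by dropping conjuncts from the carrying event's description.
(e) Entailed — this follows by dropping conjuncts from the buttering event's description.
(f) Not entailed — Priya carried the contract, not the broth; the broth belongs to the buttering event.

(a), (b), (c), (d), (e)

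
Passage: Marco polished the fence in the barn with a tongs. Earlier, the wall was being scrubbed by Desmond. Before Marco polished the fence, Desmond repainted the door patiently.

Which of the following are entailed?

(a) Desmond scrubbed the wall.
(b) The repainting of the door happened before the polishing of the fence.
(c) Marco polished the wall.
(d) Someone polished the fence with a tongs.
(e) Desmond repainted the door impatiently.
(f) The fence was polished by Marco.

(a) Entailed — 'scrub' is an activity; 'was scrubbing' entails that some scrubbing happened, so 'scrubbed' holds.
(b) Entailed — the narrative places the repainting before the polishing.
(c) Not entailed — Marco polished the fence, not the wall; the wall belongs to the scrubbing event.
(d) Entailed — every conjunct here is already in the original polishing event.
(e) Not entailed — 'impatiently' adds a manner not in (and inconsistent with) the original.
(f) Entailed — the original entails any weakening of itself; this just drops 'with a tongs', 'in the barn'.

(a), (b), (d), (f)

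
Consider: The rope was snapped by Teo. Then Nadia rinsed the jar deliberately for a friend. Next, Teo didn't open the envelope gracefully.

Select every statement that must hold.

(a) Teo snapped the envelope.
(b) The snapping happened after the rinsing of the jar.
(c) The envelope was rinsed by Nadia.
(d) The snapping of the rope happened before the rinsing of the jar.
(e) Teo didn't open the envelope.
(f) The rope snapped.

(d), (f)

(a) Not entailed — Teo snapped the rope, not the envelope; the envelope belongs to the opening event.
(b) Not entailed — the narrative places the snapping before the rinsing, not after.
(c) Not entailed — Nadia rinsed the jar, not the envelope; the envelope belongs to the opening event.
(d) Entailed — the narrative places the snapping before the rinsing.
(e) Not entailed — dropping 'gracefully' under negation is not valid — the original leaves open that Teo opened the envelope some other way.
(f) Entailed — 'Teo snapped the rope' is causative; it entails the inchoative 'the rope snapped'.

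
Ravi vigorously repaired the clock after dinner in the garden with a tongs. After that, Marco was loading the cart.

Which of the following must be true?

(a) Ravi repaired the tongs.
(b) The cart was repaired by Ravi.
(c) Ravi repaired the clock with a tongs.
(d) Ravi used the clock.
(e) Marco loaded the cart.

(a) Not entailed — the tongs is the instrument, not what was repaired.
(b) Not entailed — Ravi repaired the clock, not the cart; the cart belongs to the loading event.
(c) Entailed — every conjunct here is already in the original repairing event.
(d) Not entailed — the clock is the patient, not an instrument — Ravi used a tongs.
(e) Not entailed — 'was loading' is progressive on an accomplishment; it does not entail the completed 'loaded'.

(c)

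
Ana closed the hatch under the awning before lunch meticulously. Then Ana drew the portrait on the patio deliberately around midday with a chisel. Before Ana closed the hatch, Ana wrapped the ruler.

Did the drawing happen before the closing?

no

The narrative orders the closing before the drawing.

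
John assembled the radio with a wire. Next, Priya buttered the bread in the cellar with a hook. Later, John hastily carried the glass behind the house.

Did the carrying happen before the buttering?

The narrative orders the buttering before the carrying.

no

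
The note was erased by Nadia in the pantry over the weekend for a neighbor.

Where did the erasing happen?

in the pantry

'in the pantry' marks the location of the erasing event.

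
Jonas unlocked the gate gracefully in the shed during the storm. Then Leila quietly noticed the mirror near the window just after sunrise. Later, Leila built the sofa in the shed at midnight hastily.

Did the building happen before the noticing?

no

The narrative orders the noticing before the building.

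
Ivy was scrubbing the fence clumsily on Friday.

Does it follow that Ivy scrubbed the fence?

yes

'scrub' is atelic; if Ivy was scrubbing the fence, then Ivy scrubbed the fence (for some time).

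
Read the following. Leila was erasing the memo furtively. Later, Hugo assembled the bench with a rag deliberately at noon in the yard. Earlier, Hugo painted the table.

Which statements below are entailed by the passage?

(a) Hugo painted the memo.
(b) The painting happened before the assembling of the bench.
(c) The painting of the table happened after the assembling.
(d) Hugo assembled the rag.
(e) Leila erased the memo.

(a) Not entailed — Hugo painted the table, not the memo; the memo belongs to the erasing event.
(b) Entailed — the narrative places the painting before the assembling.
(c) Not entailed — the narrative places the painting before the assembling, not after.
(d) Not entailed — the rag is the instrument, not what was assembled.
(e) Not entailed — 'was erasing' is progressive on an accomplishment; it does not entail the completed 'erased'.

(b)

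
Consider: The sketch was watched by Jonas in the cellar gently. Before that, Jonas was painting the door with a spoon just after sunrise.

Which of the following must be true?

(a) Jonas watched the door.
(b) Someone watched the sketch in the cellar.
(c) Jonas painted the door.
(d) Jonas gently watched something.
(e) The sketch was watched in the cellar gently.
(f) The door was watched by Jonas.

(b), (d), (e)

(a) Not entailed — Jonas watched the sketch, not the door; the door belongs to the painting event.
(b) Entailed — this follows by dropping conjuncts from the watching event's description.
(c) Not entailed — 'was painting' is progressive on an accomplishment; it does not entail the completed 'painted'.
(d) Entailed — this follows by dropping conjuncts from the watching event's description.
(e) Entailed — generalizing the agent leaves a sub-description the original still satisfies.
(f) Not entailed — Jonas watched the sketch, not the door; the door belongs to the painting event.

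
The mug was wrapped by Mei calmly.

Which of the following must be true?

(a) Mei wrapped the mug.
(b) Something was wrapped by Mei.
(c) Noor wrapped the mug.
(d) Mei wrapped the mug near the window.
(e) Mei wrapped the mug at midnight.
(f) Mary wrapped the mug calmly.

(a) Entailed — dropping 'calmly' leaves a sub-description the original still satisfies.
(b) Entailed — the original entails any weakening of itself; this just drops 'calmly' and generalizes the patient.
(c) Not entailed — the passage has Mei wrapping the mug, not Noor.
(d) Not entailed — 'near the window' adds information not in the original event.
(e) Not entailed — 'at midnight' adds information not in the original event.
(f) Not entailed — the passage has Mei wrapping the mug, not Mary.

(a), (b)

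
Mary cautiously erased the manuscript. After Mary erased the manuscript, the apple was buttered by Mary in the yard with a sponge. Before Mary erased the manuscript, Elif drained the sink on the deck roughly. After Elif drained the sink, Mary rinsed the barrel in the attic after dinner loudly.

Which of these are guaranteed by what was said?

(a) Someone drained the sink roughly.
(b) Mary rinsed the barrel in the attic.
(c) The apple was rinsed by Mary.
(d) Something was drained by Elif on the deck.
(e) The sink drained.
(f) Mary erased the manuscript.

(a) Entailed — dropping 'on the deck' and generalizing the agent leaves a sub-description the original still satisfies.
(b) Entailed — every conjunct here is already in the original rinsing event.
(c) Not entailed — Mary rinsed the barrel, not the apple; the apple belongs to the buttering event.
(d) Entailed — every conjunct here is already in the original draining event.
(e) Entailed — 'Elif drained the sink' is causative; it entails the inchoative 'the sink drained'.
(f) Entailed — the original entails any weakening of itself; this just drops 'cautiously'.

(a), (b), (d), (e), (f)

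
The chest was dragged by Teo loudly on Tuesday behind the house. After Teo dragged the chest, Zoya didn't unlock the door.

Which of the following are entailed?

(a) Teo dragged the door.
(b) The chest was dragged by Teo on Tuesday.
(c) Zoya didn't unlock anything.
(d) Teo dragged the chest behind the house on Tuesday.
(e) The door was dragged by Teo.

(a) Not entailed — Teo dragged the chest, not the door; the door belongs to the unlocking event.
(b) Entailed — the original entails any weakening of itself; this just drops 'loudly', 'behind the house'.
(c) Not entailed — the original only denies this specific event; Zoya may have unlocked something else.
(d) Entailed — the original entails any weakening of itself; this just drops 'loudly'.
(e) Not entailed — Teo dragged the chest, not the door; the door belongs to the unlocking event.

(b), (d)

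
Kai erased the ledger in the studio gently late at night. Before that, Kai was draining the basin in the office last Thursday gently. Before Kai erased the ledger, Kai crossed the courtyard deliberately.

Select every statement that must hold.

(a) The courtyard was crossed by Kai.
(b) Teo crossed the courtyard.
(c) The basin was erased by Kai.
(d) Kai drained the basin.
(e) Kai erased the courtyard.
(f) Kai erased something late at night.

(a) Entailed — this follows by dropping conjuncts from the crossing event's description.
(b) Not entailed — the passage has Kai crossing the courtyard, not Teo.
(c) Not entailed — Kai erased the ledger, not the basin; the basin belongs to the draining event.
(d) Not entailed — 'was draining' is progressive on an accomplishment; it does not entail the completed 'drained'.
(e) Not entailed — Kai erased the ledger, not the courtyard; the courtyard belongs to the crossing event.
(f) Entailed — the original entails any weakening of itself; this just drops 'in the studio', 'gently' and generalizes the patient.

(a), (f)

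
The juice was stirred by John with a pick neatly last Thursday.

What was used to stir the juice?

a pick

'with a pick' marks the instrument of the stirring event.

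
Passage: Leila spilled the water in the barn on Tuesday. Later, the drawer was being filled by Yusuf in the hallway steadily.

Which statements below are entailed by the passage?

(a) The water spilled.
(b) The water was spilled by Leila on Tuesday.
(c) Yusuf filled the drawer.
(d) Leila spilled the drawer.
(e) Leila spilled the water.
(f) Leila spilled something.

(a), (b), (e), (f)

(a) Entailed — 'Leila spilled the water' is causative; it entails the inchoative 'the water spilled'.
(b) Entailed — the original entails any weakening of itself; this just drops 'in the barn'.
(c) Not entailed — 'was filling' is progressive on an accomplishment; it does not entail the completed 'filled'.
(d) Not entailed — Leila spilled the water, not the drawer; the drawer belongs to the filling event.
(e) Entailed — this follows by dropping conjuncts from the spilling event's description.
(f) Entailed — every conjunct here is already in the original spilling event.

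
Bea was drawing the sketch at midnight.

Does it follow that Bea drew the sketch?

'was drawing' is progressive; for an accomplishment like 'draw the sketch', it doesn't entail completion.

no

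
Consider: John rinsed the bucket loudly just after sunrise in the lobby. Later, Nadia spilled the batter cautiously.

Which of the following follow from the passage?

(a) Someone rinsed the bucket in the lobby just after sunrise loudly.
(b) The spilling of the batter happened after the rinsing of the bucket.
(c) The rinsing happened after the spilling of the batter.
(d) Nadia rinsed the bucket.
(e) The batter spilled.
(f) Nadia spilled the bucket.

(a) Entailed — the original entails any weakening of itself; this just generalizes the agent.
(b) Entailed — the narrative places the rinsing before the spilling.
(c) Not entailed — the narrative places the rinsing before the spilling, not after.
(d) Not entailed — the passage has John rinsing the bucket, not Nadia.
(e) Entailed — 'Nadia spilled the batter' is causative; it entails the inchoative 'the batter spilled'.
(f) Not entailed — Nadia spilled the batter, not the bucket; the bucket belongs to the rinsing event.

(a), (b), (e)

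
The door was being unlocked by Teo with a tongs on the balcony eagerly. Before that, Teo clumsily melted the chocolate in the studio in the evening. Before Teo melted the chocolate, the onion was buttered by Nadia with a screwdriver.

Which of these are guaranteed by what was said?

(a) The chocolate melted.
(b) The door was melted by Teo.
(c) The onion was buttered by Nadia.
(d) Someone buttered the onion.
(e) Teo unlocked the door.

(a) Entailed — 'Teo melted the chocolate' is causative; it entails the inchoative 'the chocolate melted'.
(b) Not entailed — Teo melted the chocolate, not the door; the door belongs to the unlocking event.
(c) Entailed — every conjunct here is already in the original buttering event.
(d) Entailed — dropping 'with a screwdriver' and generalizing the agent leaves a sub-description the original still satisfies.
(e) Not entailed — 'was unlocking' is progressive on an accomplishment; it does not entail the completed 'unlocked'.

(a), (c), (d)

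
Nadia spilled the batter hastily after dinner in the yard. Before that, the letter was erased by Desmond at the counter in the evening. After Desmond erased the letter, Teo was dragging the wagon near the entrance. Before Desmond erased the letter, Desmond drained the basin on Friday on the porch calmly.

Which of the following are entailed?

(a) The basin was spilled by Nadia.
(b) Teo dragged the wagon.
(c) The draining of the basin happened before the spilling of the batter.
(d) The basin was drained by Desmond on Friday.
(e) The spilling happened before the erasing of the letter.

(b), (c), (d)

(a) Not entailed — Nadia spilled the batter, not the basin; the basin belongs to the draining event.
(b) Entailed — 'drag' is an activity; 'was dragging' entails that some dragging happened, so 'dragged' holds.
(c) Entailed — the narrative places the draining before the spilling.
(d) Entailed — this follows by dropping conjuncts from the draining event's description.
(e) Not entailed — the narrative places the erasing before the spilling, not after.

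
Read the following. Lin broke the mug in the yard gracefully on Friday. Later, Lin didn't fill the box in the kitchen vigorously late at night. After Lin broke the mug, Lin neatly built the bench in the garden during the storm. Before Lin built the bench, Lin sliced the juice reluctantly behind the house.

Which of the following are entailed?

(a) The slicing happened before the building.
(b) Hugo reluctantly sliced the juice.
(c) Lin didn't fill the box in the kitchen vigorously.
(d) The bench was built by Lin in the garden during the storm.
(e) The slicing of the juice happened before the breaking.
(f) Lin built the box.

(a) Entailed — the narrative places the slicing before the building.
(b) Not entailed — the passage has Lin slicing the juice, not Hugo.
(c) Not entailed — dropping 'late at night' under negation is not valid — the original leaves open that Lin filled the box some other way.
(d) Entailed — dropping 'neatly' leaves a sub-description the original still satisfies.
(e) Not entailed — the narrative doesn't order the slicing relative to the breaking.
(f) Not entailed — Lin built the bench, not the box; the box belongs to the filling event.

(a), (d)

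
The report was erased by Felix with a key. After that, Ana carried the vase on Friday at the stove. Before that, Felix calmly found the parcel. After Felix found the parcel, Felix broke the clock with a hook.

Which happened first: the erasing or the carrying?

The connectives place the erasing before the carrying.

the erasing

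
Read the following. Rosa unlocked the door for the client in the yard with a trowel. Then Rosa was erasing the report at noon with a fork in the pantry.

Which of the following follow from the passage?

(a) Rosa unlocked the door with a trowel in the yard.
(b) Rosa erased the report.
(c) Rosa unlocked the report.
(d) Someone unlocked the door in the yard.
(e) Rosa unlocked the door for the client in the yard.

(a) Entailed — every conjunct here is already in the original unlocking event.
(b) Not entailed — 'was erasing' is progressive on an accomplishment; it does not entail the completed 'erased'.
(c) Not entailed — Rosa unlocked the door, not the report; the report belongs to the erasing event.
(d) Entailed — this follows by dropping conjuncts from the unlocking event's description.
(e) Entailed — dropping 'with a trowel' leaves a sub-description the original still satisfies.

(a), (d), (e)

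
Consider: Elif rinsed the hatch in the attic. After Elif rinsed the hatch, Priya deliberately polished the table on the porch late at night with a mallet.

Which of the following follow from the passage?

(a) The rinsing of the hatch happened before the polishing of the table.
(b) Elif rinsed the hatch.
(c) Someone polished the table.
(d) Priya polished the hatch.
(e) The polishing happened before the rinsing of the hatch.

(a) Entailed — the narrative places the rinsing before the polishing.
(b) Entailed — dropping 'in the attic' leaves a sub-description the original still satisfies.
(c) Entailed — the original entails any weakening of itself; this just drops 'deliberately', 'on the porch', 'late at night', 'with a mallet' and generalizes the agent.
(d) Not entailed — Priya polished the table, not the hatch; the hatch belongs to the rinsing event.
(e) Not entailed — the narrative places the rinsing before the polishing, not after.

(a), (b), (c)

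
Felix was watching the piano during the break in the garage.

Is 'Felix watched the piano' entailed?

yes

'watch' is atelic; if Felix was watching the piano, then Felix watched the piano (for some time).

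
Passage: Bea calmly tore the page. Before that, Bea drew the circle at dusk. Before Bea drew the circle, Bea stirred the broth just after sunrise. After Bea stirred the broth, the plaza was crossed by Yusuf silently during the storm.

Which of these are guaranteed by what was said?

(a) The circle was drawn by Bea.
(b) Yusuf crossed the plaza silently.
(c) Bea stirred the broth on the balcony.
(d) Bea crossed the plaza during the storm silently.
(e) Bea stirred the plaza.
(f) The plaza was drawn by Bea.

(a) Entailed — the original entails any weakening of itself; this just drops 'at dusk'.
(b) Entailed — every conjunct here is already in the original crossing event.
(c) Not entailed — 'on the balcony' adds information not in the original event.
(d) Not entailed — the passage has Yusuf crossing the plaza, not Bea.
(e) Not entailed — Bea stirred the broth, not the plaza; the plaza belongs to the crossing event.
(f) Not entailed — Bea drew the circle, not the plaza; the plaza belongs to the crossing event.

(a), (b)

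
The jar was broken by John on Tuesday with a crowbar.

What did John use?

'with a crowbar' marks the instrument of the breaking event.

a crowbar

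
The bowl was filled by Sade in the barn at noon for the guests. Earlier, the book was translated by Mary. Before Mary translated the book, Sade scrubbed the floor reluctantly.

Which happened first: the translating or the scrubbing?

The connectives place the scrubbing before the translating.

the scrubbing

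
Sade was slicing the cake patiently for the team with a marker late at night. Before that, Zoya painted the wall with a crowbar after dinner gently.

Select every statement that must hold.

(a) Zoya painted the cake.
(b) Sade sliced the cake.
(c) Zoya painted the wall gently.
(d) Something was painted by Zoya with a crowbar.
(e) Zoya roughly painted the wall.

(c), (d)

(a) Not entailed — Zoya painted the wall, not the cake; the cake belongs to the slicing event.
(b) Not entailed — 'was slicing' is progressive on an accomplishment; it does not entail the completed 'sliced'.
(c) Entailed — every conjunct here is already in the original painting event.
(d) Entailed — dropping 'after dinner', 'gently' and generalizing the patient leaves a sub-description the original still satisfies.
(e) Not entailed — 'roughly' adds a manner not in (and inconsistent with) the original.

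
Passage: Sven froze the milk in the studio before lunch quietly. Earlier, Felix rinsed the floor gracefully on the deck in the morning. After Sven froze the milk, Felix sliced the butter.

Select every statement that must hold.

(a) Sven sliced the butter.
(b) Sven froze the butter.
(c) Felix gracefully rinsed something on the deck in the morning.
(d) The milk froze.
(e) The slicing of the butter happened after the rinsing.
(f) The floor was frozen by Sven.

(c), (d), (e)

(a) Not entailed — the passage has Felix slicing the butter, not Sven.
(b) Not entailed — Sven froze the milk, not the butter; the butter belongs to the slicing event.
(c) Entailed — the original entails any weakening of itself; this just generalizes the patient.
(d) Entailed — 'Sven froze the milk' is causative; it entails the inchoative 'the milk froze'.
(e) Entailed — the narrative places the rinsing before the slicing.
(f) Not entailed — Sven froze the milk, not the floor; the floor belongs to the rinsing event.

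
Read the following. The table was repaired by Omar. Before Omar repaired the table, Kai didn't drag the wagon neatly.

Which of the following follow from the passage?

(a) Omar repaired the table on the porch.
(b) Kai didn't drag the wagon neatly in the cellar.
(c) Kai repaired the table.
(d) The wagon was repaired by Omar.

(b)

(a) Not entailed — 'on the porch' adds information not in the original event.
(b) Entailed — under negation, adding a further restriction is entailed: if no such dragging event occurred, none occurred in the cellar either.
(c) Not entailed — the passage has Omar repairing the table, not Kai.
(d) Not entailed — Omar repaired the table, not the wagon; the wagon belongs to the dragging event.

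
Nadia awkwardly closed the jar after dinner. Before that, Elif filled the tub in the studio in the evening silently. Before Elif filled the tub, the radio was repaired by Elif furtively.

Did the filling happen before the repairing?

The narrative orders the repairing before the filling.

no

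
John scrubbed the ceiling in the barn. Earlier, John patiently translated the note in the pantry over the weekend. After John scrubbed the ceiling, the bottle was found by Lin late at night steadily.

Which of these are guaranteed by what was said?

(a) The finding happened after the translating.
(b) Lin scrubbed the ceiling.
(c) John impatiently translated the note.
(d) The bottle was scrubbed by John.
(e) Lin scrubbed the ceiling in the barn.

(a)

(a) Entailed — the narrative places the translating before the finding.
(b) Not entailed — the passage has John scrubbing the ceiling, not Lin.
(c) Not entailed — 'impatiently' adds a manner not in (and inconsistent with) the original.
(d) Not entailed — John scrubbed the ceiling, not the bottle; the bottle belongs to the finding event.
(e) Not entailed — the passage has John scrubbing the ceiling, not Lin.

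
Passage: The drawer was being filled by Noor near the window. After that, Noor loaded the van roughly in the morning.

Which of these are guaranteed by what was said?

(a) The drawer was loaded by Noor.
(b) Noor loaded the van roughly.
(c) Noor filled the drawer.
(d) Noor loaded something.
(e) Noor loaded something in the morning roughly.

(b), (d), (e)

(a) Not entailed — Noor loaded the van, not the drawer; the drawer belongs to the filling event.
(b) Entailed — this follows by dropping conjuncts from the loading event's description.
(c) Not entailed — 'was filling' is progressive on an accomplishment; it does not entail the completed 'filled'.
(d) Entailed — the original entails any weakening of itself; this just drops 'roughly', 'in the morning' and generalizes the patient.
(e) Entailed — this follows by dropping conjuncts from the loading event's description.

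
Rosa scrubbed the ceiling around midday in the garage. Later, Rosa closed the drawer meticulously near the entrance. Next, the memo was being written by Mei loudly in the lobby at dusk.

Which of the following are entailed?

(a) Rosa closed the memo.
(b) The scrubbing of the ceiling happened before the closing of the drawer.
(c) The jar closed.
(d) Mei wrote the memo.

(a) Not entailed — Rosa closed the drawer, not the memo; the memo belongs to the writing event.
(b) Entailed — the narrative places the scrubbing before the closing.
(c) Not entailed — the drawer is what closed, not the jar.
(d) Not entailed — 'was writing' is progressive on an accomplishment; it does not entail the completed 'wrote'.

(b)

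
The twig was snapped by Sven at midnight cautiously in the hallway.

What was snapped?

'the twig' marks the patient of the snapping event.

the twig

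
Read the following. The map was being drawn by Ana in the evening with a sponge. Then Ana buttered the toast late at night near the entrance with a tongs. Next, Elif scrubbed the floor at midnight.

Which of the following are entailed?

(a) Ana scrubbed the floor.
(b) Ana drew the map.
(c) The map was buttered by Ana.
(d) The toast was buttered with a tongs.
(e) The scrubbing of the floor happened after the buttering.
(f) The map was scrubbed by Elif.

(a) Not entailed — the passage has Elif scrubbing the floor, not Ana.
(b) Not entailed — 'was drawing' is progressive on an accomplishment; it does not entail the completed 'drew'.
(c) Not entailed — Ana buttered the toast, not the map; the map belongs to the drawing event.
(d) Entailed — every conjunct here is already in the original buttering event.
(e) Entailed — the narrative places the buttering before the scrubbing.
(f) Not entailed — Elif scrubbed the floor, not the map; the map belongs to the drawing event.

(d), (e)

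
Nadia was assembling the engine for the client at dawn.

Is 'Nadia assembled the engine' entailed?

no

'was assembling' is progressive; for an accomplishment like 'assemble the engine', it doesn't entail completion.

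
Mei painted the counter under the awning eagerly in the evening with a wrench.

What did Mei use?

a wrench

'with a wrench' marks the instrument of the painting event.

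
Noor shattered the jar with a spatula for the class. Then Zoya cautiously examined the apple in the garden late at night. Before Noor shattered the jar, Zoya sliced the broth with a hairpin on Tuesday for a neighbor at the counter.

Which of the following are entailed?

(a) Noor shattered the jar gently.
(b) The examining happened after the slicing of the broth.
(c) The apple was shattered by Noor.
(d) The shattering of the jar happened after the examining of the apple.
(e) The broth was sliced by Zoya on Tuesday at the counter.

(a) Not entailed — 'gently' adds information not in the original event.
(b) Entailed — the narrative places the slicing before the examining.
(c) Not entailed — Noor shattered the jar, not the apple; the apple belongs to the examining event.
(d) Not entailed — the narrative places the shattering before the examining, not after.
(e) Entailed — the original entails any weakening of itself; this just drops 'with a hairpin', 'for a neighbor'.

(b), (e)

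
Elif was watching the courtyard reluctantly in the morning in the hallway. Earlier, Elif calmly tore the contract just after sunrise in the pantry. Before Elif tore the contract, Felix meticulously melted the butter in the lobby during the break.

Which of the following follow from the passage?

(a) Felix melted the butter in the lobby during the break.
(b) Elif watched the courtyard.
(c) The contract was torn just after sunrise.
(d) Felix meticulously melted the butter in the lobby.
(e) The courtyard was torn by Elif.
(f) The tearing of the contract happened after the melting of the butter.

(a), (b), (c), (d), (f)

(a) Entailed — dropping 'meticulously' leaves a sub-description the original still satisfies.
(b) Entailed — 'watch' is an activity; 'was watching' entails that some watching happened, so 'watched' holds.
(c) Entailed — the original entails any weakening of itself; this just drops 'calmly', 'in the pantry' and generalizes the agent.
(d) Entailed — every conjunct here is already in the original melting event.
(e) Not entailed — Elif tore the contract, not the courtyard; the courtyard belongs to the watching event.
(f) Entailed — the narrative places the melting before the tearing.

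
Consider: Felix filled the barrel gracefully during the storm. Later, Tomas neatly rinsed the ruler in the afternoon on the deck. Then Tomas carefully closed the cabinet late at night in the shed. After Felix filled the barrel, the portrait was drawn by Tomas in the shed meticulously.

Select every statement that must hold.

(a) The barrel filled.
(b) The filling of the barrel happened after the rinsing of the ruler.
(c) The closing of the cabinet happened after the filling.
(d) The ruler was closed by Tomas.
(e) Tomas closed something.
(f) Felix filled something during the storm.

(a), (c), (e), (f)

(a) Entailed — 'Felix filled the barrel' is causative; it entails the inchoative 'the barrel filled'.
(b) Not entailed — the narrative places the filling before the rinsing, not after.
(c) Entailed — the narrative places the filling before the closing.
(d) Not entailed — Tomas closed the cabinet, not the ruler; the ruler belongs to the rinsing event.
(e) Entailed — every conjunct here is already in the original closing event.
(f) Entailed — this follows by dropping conjuncts from the filling event's description.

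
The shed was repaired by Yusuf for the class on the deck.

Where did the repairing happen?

on the deck

'on the deck' marks the location of the repairing event.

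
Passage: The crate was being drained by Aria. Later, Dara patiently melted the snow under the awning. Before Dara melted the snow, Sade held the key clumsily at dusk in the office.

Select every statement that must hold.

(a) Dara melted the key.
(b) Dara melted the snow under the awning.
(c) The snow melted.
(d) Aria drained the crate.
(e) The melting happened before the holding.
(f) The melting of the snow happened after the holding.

(a) Not entailed — Dara melted the snow, not the key; the key belongs to the holding event.
(b) Entailed — this follows by dropping conjuncts from the melting event's description.
(c) Entailed — 'Dara melted the snow' is causative; it entails the inchoative 'the snow melted'.
(d) Not entailed — 'was draining' is progressive on an accomplishment; it does not entail the completed 'drained'.
(e) Not entailed — the narrative places the holding before the melting, not after.
(f) Entailed — the narrative places the holding before the melting.

(b), (c), (f)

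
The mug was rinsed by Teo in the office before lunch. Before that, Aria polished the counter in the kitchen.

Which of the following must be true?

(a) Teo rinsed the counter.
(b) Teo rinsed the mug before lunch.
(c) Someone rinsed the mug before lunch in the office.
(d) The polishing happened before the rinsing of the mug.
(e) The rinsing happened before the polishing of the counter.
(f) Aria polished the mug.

(b), (c), (d)

(a) Not entailed — Teo rinsed the mug, not the counter; the counter belongs to the polishing event.
(b) Entailed — the original entails any weakening of itself; this just drops 'in the office'.
(c) Entailed — the original entails any weakening of itself; this just generalizes the agent.
(d) Entailed — the narrative places the polishing before the rinsing.
(e) Not entailed — the narrative places the polishing before the rinsing, not after.
(f) Not entailed — Aria polished the counter, not the mug; the mug belongs to the rinsing event.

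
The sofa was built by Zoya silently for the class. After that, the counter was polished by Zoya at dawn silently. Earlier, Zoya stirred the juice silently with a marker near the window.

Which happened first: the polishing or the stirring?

the stirring

The connectives place the stirring before the polishing.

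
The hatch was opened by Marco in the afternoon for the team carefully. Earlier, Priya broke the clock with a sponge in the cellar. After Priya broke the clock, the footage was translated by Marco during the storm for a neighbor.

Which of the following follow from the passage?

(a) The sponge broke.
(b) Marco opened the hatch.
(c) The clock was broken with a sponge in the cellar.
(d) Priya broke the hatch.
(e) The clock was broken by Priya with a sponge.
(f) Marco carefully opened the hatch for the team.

(a) Not entailed — the clock is what broke, not the sponge.
(b) Entailed — every conjunct here is already in the original opening event.
(c) Entailed — generalizing the agent leaves a sub-description the original still satisfies.
(d) Not entailed — Priya broke the clock, not the hatch; the hatch belongs to the opening event.
(e) Entailed — every conjunct here is already in the original breaking event.
(f) Entailed — this follows by dropping conjuncts from the opening event's description.

(b), (c), (e), (f)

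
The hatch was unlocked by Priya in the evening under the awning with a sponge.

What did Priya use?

'with a sponge' marks the instrument of the unlocking event.

a sponge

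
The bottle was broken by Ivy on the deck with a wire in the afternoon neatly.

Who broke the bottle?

Ivy

'Ivy' marks the agent of the breaking event.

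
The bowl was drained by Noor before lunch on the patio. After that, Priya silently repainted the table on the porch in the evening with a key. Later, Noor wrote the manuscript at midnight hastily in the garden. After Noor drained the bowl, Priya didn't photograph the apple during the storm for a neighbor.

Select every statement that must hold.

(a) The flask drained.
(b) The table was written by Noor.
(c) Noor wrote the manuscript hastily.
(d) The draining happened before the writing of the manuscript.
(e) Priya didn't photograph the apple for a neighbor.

(a) Not entailed — the bowl is what drained, not the flask.
(b) Not entailed — Noor wrote the manuscript, not the table; the table belongs to the repainting event.
(c) Entailed — every conjunct here is already in the original writing event.
(d) Entailed — the narrative places the draining before the writing.
(e) Not entailed — dropping 'during the storm' under negation is not valid — the original leaves open that Priya photographed the apple some other way.

(c), (d)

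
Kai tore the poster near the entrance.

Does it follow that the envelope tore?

Nothing is said about any envelope; only the poster is affected.

no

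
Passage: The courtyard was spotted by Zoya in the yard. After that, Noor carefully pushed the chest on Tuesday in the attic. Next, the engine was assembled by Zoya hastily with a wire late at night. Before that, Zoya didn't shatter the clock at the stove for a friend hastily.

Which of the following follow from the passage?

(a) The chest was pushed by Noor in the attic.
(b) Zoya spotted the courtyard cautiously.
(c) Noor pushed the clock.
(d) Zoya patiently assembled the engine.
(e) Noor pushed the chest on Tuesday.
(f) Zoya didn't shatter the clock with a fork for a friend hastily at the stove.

(a), (e), (f)

(a) Entailed — the original entails any weakening of itself; this just drops 'on Tuesday', 'carefully'.
(b) Not entailed — 'cautiously' adds information not in the original event.
(c) Not entailed — Noor pushed the chest, not the clock; the clock belongs to the shattering event.
(d) Not entailed — 'patiently' adds a manner not in (and inconsistent with) the original.
(e) Entailed — the original entails any weakening of itself; this just drops 'in the attic', 'carefully'.
(f) Entailed — under negation, adding a further restriction is entailed: if no such shattering event occurred, none occurred with a fork either.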